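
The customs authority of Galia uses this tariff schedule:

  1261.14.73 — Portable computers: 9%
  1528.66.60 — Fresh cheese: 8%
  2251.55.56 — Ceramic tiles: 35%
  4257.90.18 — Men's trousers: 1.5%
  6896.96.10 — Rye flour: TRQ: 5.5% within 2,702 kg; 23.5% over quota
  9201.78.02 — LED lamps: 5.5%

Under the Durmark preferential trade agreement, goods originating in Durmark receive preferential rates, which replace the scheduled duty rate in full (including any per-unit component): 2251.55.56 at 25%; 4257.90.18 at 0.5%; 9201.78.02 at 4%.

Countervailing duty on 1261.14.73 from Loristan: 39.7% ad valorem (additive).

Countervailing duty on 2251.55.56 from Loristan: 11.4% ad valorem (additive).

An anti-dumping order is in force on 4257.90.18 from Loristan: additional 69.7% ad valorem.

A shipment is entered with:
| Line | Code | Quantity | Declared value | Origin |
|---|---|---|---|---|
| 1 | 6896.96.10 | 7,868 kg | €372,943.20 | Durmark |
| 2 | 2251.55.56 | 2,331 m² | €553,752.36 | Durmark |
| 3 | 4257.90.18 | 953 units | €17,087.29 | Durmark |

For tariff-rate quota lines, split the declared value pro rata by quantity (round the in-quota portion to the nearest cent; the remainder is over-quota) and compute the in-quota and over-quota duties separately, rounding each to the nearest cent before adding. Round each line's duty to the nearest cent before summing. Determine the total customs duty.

€203,111.71

Line 1 (6896.96.10, Durmark, 7,868 kg, €372,943.20):
Code 6896.96.10 is under a tariff-rate quota (threshold 2,702 kg). In-quota: 2,702 kg at 5.5%; over-quota: 5,166 kg at 23.5%.
Pro-rata value split: in-quota = €372,943.20 × 2,702/7,868 = €128,074.80; over-quota = €372,943.20 − €128,074.80 = €244,868.40.
In-quota duty = €128,074.80 × 5.5% = €7,044.11. Over-quota duty = €244,868.40 × 23.5% = €57,544.07.
Line duty = €7,044.11 + €57,544.07 = €64,588.18.
Line 2 (2251.55.56, Durmark, 2,331 m², €553,752.36):
Base rate for 2251.55.56 is 35%.
Origin Durmark qualifies under the Galia–Durmark agreement and 2251.55.56 is covered: preferential rate 25% applies instead.
The additional-duty order on 2251.55.56 targets Loristan, not Durmark; it does not apply.
Duty = €553,752.36 × 25% = €138,438.09.
Line 3 (4257.90.18, Durmark, 953 units, €17,087.29):
Base rate for 4257.90.18 is 1.5%.
Origin Durmark qualifies under the Galia–Durmark agreement and 4257.90.18 is covered: preferential rate 0.5% applies instead.
The additional-duty order on 4257.90.18 targets Loristan, not Durmark; it does not apply.
Duty = €17,087.29 × 0.5% = €85.44.
Total = €64,588.18 + €138,438.09 + €85.44 = €203,111.71.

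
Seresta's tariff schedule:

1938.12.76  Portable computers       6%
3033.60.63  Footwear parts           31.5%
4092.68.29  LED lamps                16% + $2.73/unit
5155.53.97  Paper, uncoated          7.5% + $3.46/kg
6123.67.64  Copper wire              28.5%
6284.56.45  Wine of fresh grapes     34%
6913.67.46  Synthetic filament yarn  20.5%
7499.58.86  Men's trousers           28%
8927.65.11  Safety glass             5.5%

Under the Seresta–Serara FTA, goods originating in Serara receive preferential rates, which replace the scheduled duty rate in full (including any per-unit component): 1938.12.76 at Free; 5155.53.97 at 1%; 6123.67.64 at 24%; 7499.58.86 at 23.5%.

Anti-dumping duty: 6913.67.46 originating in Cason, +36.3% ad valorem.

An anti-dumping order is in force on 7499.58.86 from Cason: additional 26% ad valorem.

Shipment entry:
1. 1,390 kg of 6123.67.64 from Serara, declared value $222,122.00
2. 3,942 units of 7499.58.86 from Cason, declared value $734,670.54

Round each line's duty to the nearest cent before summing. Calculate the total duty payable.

$450,031.37

Line 1 (6123.67.64, Serara, 1,390 kg, $222,122.00):
Base rate for 6123.67.64 is 28.5%.
Origin Serara qualifies under the Seresta–Serara agreement and 6123.67.64 is covered: preferential rate 24% applies instead.
Duty = $222,122.00 × 24% = $53,309.28.
Line 2 (7499.58.86, Cason, 3,942 units, $734,670.54):
Base rate for 7499.58.86 is 28%.
7499.58.86 has an FTA preferential rate, but origin Cason is not Serara; base rate stands.
Additional duty on 7499.58.86 from Cason: +26%. Applied ad valorem rate: 28% + 26% = 54%.
Duty = $734,670.54 × 54% = $396,722.09.
Total = $53,309.28 + $396,722.09 = $450,031.37.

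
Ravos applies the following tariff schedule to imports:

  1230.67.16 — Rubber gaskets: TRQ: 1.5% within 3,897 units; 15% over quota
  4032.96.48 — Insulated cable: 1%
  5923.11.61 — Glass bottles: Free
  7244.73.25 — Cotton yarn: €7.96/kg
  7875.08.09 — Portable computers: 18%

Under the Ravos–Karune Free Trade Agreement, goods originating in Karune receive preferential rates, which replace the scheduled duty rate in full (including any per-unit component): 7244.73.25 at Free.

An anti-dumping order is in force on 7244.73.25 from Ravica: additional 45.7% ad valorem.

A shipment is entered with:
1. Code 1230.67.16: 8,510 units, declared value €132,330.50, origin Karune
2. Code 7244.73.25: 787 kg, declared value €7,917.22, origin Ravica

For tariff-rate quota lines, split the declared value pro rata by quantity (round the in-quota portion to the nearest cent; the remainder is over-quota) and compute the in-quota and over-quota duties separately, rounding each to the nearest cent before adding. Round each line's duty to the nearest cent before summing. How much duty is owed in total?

€21,551.49

Line 1 (1230.67.16, Karune, 8,510 units, €132,330.50):
Code 1230.67.16 is under a tariff-rate quota (threshold 3,897 units). In-quota: 3,897 units at 1.5%; over-quota: 4,613 units at 15%.
Pro-rata value split: in-quota = €132,330.50 × 3,897/8,510 = €60,598.35; over-quota = €132,330.50 − €60,598.35 = €71,732.15.
In-quota duty = €60,598.35 × 1.5% = €908.98. Over-quota duty = €71,732.15 × 15% = €10,759.82.
Line duty = €908.98 + €10,759.82 = €11,668.80.
Line 2 (7244.73.25, Ravica, 787 kg, €7,917.22):
Base rate for 7244.73.25 is €7.96/kg.
7244.73.25 has an FTA preferential rate, but origin Ravica is not Karune; base rate stands.
Additional duty on 7244.73.25 from Ravica: +45.7% ad valorem. Applied ad valorem rate = 45.7%.
Duty = €7,917.22 × 45.7% + 787 × €7.96 = €9,882.69.
Total = €11,668.80 + €9,882.69 = €21,551.49.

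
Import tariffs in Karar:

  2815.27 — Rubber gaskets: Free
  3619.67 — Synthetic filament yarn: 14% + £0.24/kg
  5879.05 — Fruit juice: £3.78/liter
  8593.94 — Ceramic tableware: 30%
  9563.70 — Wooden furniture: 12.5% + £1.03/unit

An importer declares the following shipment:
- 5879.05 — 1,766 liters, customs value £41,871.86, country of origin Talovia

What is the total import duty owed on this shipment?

Line 1 (5879.05, Talovia, 1,766 liters, £41,871.86):
Base rate for 5879.05 is £3.78/liter.
Duty = 1,766 × £3.78 = £6,675.48.

£6,675.48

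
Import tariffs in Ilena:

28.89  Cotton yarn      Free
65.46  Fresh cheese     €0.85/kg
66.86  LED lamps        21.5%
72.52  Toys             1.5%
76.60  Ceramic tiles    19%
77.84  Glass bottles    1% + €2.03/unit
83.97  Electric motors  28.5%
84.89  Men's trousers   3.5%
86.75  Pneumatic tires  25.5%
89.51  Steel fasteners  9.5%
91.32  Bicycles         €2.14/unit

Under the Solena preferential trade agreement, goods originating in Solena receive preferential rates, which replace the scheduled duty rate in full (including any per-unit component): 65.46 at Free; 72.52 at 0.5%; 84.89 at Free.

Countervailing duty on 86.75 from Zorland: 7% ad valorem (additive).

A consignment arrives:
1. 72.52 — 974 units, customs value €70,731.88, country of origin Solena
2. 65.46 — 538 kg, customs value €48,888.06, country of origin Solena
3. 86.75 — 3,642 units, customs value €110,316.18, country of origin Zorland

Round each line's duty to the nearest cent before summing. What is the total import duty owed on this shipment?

€36,206.42

Line 1 (72.52, Solena, 974 units, €70,731.88):
Base rate for 72.52 is 1.5%.
Origin Solena qualifies under the Ilena–Solena agreement and 72.52 is covered: preferential rate 0.5% applies instead.
Duty = €70,731.88 × 0.5% = €353.66.
Line 2 (65.46, Solena, 538 kg, €48,888.06):
Base rate for 65.46 is €0.85/kg.
Origin Solena qualifies under the Ilena–Solena agreement and 65.46 is covered: preferential rate Free applies instead.
Duty = €48,888.06 × 0% = €0.00.
Line 3 (86.75, Zorland, 3,642 units, €110,316.18):
Base rate for 86.75 is 25.5%.
Additional duty on 86.75 from Zorland: +7%. Applied ad valorem rate: 25.5% + 7% = 32.5%.
Duty = €110,316.18 × 32.5% = €35,852.76.
Total = €353.66 + €0.00 + €35,852.76 = €36,206.42.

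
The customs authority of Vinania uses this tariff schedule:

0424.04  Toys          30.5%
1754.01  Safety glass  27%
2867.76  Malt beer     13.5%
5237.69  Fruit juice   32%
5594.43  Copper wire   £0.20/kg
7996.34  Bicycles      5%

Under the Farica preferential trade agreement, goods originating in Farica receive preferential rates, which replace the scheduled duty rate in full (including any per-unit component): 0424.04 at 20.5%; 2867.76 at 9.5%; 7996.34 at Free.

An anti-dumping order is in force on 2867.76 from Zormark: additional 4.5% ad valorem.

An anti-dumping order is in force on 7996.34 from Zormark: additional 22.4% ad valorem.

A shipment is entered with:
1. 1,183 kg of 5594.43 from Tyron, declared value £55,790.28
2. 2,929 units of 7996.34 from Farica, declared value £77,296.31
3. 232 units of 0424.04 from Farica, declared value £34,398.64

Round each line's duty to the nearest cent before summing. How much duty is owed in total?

Line 1 (5594.43, Tyron, 1,183 kg, £55,790.28):
Base rate for 5594.43 is £0.20/kg.
Duty = 1,183 × £0.20 = £236.60.
Line 2 (7996.34, Farica, 2,929 units, £77,296.31):
Base rate for 7996.34 is 5%.
Origin Farica qualifies under the Vinania–Farica agreement and 7996.34 is covered: preferential rate Free applies instead.
The additional-duty order on 7996.34 targets Zormark, not Farica; it does not apply.
Duty = £77,296.31 × 0% = £0.00.
Line 3 (0424.04, Farica, 232 units, £34,398.64):
Base rate for 0424.04 is 30.5%.
Origin Farica qualifies under the Vinania–Farica agreement and 0424.04 is covered: preferential rate 20.5% applies instead.
Duty = £34,398.64 × 20.5% = £7,051.72.
Total = £236.60 + £0.00 + £7,051.72 = £7,288.32.

£7,288.32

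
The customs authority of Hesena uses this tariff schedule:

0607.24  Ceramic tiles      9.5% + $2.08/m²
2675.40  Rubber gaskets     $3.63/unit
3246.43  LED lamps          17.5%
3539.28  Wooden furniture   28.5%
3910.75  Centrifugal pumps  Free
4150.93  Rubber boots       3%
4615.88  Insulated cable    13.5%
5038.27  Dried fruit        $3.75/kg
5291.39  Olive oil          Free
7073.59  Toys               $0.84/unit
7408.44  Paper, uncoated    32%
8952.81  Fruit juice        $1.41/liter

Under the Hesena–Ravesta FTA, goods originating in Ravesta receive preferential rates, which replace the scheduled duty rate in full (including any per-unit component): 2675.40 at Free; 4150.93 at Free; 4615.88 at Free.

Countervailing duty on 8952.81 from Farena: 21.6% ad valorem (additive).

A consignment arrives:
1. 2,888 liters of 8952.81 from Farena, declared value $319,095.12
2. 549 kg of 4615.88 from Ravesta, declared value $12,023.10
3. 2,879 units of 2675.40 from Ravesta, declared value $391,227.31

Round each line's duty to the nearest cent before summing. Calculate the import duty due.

$72,996.63

Line 1 (8952.81, Farena, 2,888 liters, $319,095.12):
Base rate for 8952.81 is $1.41/liter.
Additional duty on 8952.81 from Farena: +21.6% ad valorem. Applied ad valorem rate = 21.6%.
Duty = $319,095.12 × 21.6% + 2,888 × $1.41 = $72,996.63.
Line 2 (4615.88, Ravesta, 549 kg, $12,023.10):
Base rate for 4615.88 is 13.5%.
Origin Ravesta qualifies under the Hesena–Ravesta agreement and 4615.88 is covered: preferential rate Free applies instead.
Duty = $12,023.10 × 0% = $0.00.
Line 3 (2675.40, Ravesta, 2,879 units, $391,227.31):
Base rate for 2675.40 is $3.63/unit.
Origin Ravesta qualifies under the Hesena–Ravesta agreement and 2675.40 is covered: preferential rate Free applies instead.
Duty = $391,227.31 × 0% = $0.00.
Total = $72,996.63 + $0.00 + $0.00 = $72,996.63.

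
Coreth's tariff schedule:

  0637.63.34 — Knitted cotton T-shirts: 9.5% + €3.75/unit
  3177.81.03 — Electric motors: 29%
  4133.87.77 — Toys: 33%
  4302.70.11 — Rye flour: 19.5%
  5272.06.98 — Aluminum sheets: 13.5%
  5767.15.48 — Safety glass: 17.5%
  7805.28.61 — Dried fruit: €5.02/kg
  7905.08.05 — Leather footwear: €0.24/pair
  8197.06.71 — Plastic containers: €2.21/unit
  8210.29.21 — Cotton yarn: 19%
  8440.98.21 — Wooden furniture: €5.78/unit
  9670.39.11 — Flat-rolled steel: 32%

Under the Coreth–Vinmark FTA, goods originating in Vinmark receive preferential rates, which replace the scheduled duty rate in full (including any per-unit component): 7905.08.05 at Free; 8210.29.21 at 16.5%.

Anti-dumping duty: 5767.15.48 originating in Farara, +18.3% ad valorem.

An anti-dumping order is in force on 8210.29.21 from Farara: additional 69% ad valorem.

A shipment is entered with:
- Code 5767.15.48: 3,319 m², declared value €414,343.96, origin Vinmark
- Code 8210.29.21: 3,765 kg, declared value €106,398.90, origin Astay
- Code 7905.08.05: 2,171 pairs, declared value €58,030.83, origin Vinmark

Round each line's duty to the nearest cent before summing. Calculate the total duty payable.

Line 1 (5767.15.48, Vinmark, 3,319 m², €414,343.96):
Base rate for 5767.15.48 is 17.5%.
Origin Vinmark is the FTA partner but 5767.15.48 is not on the preference list; base rate stands.
The additional-duty order on 5767.15.48 targets Farara, not Vinmark; it does not apply.
Duty = €414,343.96 × 17.5% = €72,510.19.
Line 2 (8210.29.21, Astay, 3,765 kg, €106,398.90):
Base rate for 8210.29.21 is 19%.
8210.29.21 has an FTA preferential rate, but origin Astay is not Vinmark; base rate stands.
The additional-duty order on 8210.29.21 targets Farara, not Astay; it does not apply.
Duty = €106,398.90 × 19% = €20,215.79.
Line 3 (7905.08.05, Vinmark, 2,171 pairs, €58,030.83):
Base rate for 7905.08.05 is €0.24/pair.
Origin Vinmark qualifies under the Coreth–Vinmark agreement and 7905.08.05 is covered: preferential rate Free applies instead.
Duty = €58,030.83 × 0% = €0.00.
Total = €72,510.19 + €20,215.79 + €0.00 = €92,725.98.

€92,725.98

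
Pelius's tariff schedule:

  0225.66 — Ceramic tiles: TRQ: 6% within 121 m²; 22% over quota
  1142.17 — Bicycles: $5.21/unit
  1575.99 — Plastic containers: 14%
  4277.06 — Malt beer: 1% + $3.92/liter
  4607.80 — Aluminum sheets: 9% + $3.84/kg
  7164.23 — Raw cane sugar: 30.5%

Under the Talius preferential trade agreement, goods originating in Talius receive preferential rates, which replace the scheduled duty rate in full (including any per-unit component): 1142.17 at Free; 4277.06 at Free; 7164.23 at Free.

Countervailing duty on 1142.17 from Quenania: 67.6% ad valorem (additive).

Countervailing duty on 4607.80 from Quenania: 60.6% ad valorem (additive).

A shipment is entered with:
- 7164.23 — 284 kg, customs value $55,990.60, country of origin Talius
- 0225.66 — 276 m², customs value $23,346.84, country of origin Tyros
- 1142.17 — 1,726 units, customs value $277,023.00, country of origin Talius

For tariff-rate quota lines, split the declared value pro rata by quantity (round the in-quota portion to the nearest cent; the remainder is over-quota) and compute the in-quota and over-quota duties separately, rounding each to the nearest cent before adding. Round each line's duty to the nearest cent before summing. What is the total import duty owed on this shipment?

$3,498.64

Line 1 (7164.23, Talius, 284 kg, $55,990.60):
Base rate for 7164.23 is 30.5%.
Origin Talius qualifies under the Pelius–Talius agreement and 7164.23 is covered: preferential rate Free applies instead.
Duty = $55,990.60 × 0% = $0.00.
Line 2 (0225.66, Tyros, 276 m², $23,346.84):
Code 0225.66 is under a tariff-rate quota (threshold 121 m²). In-quota: 121 m² at 6%; over-quota: 155 m² at 22%.
Pro-rata value split: in-quota = $23,346.84 × 121/276 = $10,235.39; over-quota = $23,346.84 − $10,235.39 = $13,111.45.
In-quota duty = $10,235.39 × 6% = $614.12. Over-quota duty = $13,111.45 × 22% = $2,884.52.
Line duty = $614.12 + $2,884.52 = $3,498.64.
Line 3 (1142.17, Talius, 1,726 units, $277,023.00):
Base rate for 1142.17 is $5.21/unit.
Origin Talius qualifies under the Pelius–Talius agreement and 1142.17 is covered: preferential rate Free applies instead.
The additional-duty order on 1142.17 targets Quenania, not Talius; it does not apply.
Duty = $277,023.00 × 0% = $0.00.
Total = $0.00 + $3,498.64 + $0.00 = $3,498.64.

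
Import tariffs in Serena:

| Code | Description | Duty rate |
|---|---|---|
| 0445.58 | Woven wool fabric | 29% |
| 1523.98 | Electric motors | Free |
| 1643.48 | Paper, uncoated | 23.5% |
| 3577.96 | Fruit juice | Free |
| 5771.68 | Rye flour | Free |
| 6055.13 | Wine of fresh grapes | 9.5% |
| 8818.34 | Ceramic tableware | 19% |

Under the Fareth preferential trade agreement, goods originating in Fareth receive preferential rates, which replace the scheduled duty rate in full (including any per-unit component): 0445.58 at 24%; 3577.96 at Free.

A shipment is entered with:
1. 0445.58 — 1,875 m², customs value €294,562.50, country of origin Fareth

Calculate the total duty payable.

€70,695.00

Line 1 (0445.58, Fareth, 1,875 m², €294,562.50):
Base rate for 0445.58 is 29%.
Origin Fareth qualifies under the Serena–Fareth agreement and 0445.58 is covered: preferential rate 24% applies instead.
Duty = €294,562.50 × 24% = €70,695.00.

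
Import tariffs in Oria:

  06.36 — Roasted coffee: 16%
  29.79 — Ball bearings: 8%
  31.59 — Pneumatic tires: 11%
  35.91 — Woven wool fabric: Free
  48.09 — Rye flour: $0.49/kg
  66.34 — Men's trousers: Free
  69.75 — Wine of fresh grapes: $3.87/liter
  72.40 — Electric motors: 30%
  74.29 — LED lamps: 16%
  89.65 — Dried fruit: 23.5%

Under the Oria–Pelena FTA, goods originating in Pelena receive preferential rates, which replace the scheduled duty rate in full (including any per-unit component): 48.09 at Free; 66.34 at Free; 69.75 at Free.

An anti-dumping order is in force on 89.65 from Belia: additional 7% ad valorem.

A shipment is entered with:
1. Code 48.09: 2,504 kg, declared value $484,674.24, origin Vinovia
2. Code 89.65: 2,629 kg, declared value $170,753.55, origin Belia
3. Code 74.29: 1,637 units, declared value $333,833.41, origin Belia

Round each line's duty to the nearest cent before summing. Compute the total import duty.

$106,720.14

Line 1 (48.09, Vinovia, 2,504 kg, $484,674.24):
Base rate for 48.09 is $0.49/kg.
48.09 has an FTA preferential rate, but origin Vinovia is not Pelena; base rate stands.
Duty = 2,504 × $0.49 = $1,226.96.
Line 2 (89.65, Belia, 2,629 kg, $170,753.55):
Base rate for 89.65 is 23.5%.
Additional duty on 89.65 from Belia: +7%. Applied ad valorem rate: 23.5% + 7% = 30.5%.
Duty = $170,753.55 × 30.5% = $52,079.83.
Line 3 (74.29, Belia, 1,637 units, $333,833.41):
Base rate for 74.29 is 16%.
Duty = $333,833.41 × 16% = $53,413.35.
Total = $1,226.96 + $52,079.83 + $53,413.35 = $106,720.14.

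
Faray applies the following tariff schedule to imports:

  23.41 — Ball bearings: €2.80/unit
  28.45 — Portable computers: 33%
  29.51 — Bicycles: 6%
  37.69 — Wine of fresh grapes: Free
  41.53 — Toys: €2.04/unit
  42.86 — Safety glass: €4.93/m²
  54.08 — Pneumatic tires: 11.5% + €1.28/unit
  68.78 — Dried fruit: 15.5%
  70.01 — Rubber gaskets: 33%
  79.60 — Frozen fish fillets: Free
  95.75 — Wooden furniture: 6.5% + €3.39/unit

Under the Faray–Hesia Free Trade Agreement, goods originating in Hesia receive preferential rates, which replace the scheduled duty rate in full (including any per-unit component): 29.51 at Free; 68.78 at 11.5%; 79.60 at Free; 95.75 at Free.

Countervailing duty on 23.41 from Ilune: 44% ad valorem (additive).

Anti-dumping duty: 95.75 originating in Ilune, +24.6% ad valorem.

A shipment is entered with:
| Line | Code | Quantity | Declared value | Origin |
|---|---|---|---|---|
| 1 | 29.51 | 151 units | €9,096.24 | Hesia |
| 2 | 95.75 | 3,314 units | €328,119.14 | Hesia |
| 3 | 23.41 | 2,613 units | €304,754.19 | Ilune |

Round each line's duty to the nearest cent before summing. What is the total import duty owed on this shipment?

Line 1 (29.51, Hesia, 151 units, €9,096.24):
Base rate for 29.51 is 6%.
Origin Hesia qualifies under the Faray–Hesia agreement and 29.51 is covered: preferential rate Free applies instead.
Duty = €9,096.24 × 0% = €0.00.
Line 2 (95.75, Hesia, 3,314 units, €328,119.14):
Base rate for 95.75 is 6.5% + €3.39/unit.
Origin Hesia qualifies under the Faray–Hesia agreement and 95.75 is covered: preferential rate Free applies instead.
The additional-duty order on 95.75 targets Ilune, not Hesia; it does not apply.
Duty = €328,119.14 × 0% = €0.00.
Line 3 (23.41, Ilune, 2,613 units, €304,754.19):
Base rate for 23.41 is €2.80/unit.
Additional duty on 23.41 from Ilune: +44% ad valorem. Applied ad valorem rate = 44%.
Duty = €304,754.19 × 44% + 2,613 × €2.80 = €141,408.24.
Total = €0.00 + €0.00 + €141,408.24 = €141,408.24.

€141,408.24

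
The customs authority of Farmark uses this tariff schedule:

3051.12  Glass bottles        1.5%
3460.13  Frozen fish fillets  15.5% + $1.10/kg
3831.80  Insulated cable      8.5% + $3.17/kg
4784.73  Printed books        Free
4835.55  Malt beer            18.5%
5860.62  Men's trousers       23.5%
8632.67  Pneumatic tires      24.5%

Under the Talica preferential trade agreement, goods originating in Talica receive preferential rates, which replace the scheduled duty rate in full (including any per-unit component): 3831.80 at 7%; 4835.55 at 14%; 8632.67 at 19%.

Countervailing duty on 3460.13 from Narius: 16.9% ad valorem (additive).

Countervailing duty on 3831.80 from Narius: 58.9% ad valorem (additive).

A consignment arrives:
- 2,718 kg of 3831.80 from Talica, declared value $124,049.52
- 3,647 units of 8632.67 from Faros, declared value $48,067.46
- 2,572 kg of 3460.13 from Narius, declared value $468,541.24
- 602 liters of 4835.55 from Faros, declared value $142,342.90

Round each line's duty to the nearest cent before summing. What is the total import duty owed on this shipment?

$201,430.00

Line 1 (3831.80, Talica, 2,718 kg, $124,049.52):
Base rate for 3831.80 is 8.5% + $3.17/kg.
Origin Talica qualifies under the Farmark–Talica agreement and 3831.80 is covered: preferential rate 7% applies instead.
The additional-duty order on 3831.80 targets Narius, not Talica; it does not apply.
Duty = $124,049.52 × 7% = $8,683.47.
Line 2 (8632.67, Faros, 3,647 units, $48,067.46):
Base rate for 8632.67 is 24.5%.
8632.67 has an FTA preferential rate, but origin Faros is not Talica; base rate stands.
Duty = $48,067.46 × 24.5% = $11,776.53.
Line 3 (3460.13, Narius, 2,572 kg, $468,541.24):
Base rate for 3460.13 is 15.5% + $1.10/kg.
Additional duty on 3460.13 from Narius: +16.9%. Applied ad valorem rate: 15.5% + 16.9% = 32.4%.
Duty = $468,541.24 × 32.4% + 2,572 × $1.10 = $154,636.56.
Line 4 (4835.55, Faros, 602 liters, $142,342.90):
Base rate for 4835.55 is 18.5%.
4835.55 has an FTA preferential rate, but origin Faros is not Talica; base rate stands.
Duty = $142,342.90 × 18.5% = $26,333.44.
Total = $8,683.47 + $11,776.53 + $154,636.56 + $26,333.44 = $201,430.00.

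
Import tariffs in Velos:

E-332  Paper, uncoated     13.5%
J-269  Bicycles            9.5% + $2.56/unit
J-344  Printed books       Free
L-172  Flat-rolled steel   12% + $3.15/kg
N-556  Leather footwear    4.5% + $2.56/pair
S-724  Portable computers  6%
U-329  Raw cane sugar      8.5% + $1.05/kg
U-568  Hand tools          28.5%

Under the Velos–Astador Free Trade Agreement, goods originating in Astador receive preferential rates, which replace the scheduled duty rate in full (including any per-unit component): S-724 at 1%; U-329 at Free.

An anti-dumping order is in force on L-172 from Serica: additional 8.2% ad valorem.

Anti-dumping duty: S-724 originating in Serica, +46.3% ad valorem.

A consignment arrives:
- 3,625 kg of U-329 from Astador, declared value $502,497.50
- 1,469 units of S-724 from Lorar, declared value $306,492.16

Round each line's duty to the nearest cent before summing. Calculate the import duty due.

Line 1 (U-329, Astador, 3,625 kg, $502,497.50):
Base rate for U-329 is 8.5% + $1.05/kg.
Origin Astador qualifies under the Velos–Astador agreement and U-329 is covered: preferential rate Free applies instead.
Duty = $502,497.50 × 0% = $0.00.
Line 2 (S-724, Lorar, 1,469 units, $306,492.16):
Base rate for S-724 is 6%.
S-724 has an FTA preferential rate, but origin Lorar is not Astador; base rate stands.
The additional-duty order on S-724 targets Serica, not Lorar; it does not apply.
Duty = $306,492.16 × 6% = $18,389.53.
Total = $0.00 + $18,389.53 = $18,389.53.

$18,389.53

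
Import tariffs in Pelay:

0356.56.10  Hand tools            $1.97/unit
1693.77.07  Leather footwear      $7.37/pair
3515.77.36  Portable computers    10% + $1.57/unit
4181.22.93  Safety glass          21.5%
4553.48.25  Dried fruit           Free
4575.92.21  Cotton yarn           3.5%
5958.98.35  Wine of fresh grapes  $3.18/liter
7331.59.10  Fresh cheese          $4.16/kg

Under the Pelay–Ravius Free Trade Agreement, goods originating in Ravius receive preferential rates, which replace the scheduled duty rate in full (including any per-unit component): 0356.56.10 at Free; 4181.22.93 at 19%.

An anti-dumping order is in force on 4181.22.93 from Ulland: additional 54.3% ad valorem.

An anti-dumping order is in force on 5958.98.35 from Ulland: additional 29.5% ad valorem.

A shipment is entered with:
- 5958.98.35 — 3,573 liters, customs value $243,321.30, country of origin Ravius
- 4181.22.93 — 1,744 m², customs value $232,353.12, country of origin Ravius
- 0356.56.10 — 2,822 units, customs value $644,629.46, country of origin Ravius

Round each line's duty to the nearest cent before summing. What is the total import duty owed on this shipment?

$55,509.23

Line 1 (5958.98.35, Ravius, 3,573 liters, $243,321.30):
Base rate for 5958.98.35 is $3.18/liter.
Origin Ravius is the FTA partner but 5958.98.35 is not on the preference list; base rate stands.
The additional-duty order on 5958.98.35 targets Ulland, not Ravius; it does not apply.
Duty = 3,573 × $3.18 = $11,362.14.
Line 2 (4181.22.93, Ravius, 1,744 m², $232,353.12):
Base rate for 4181.22.93 is 21.5%.
Origin Ravius qualifies under the Pelay–Ravius agreement and 4181.22.93 is covered: preferential rate 19% applies instead.
The additional-duty order on 4181.22.93 targets Ulland, not Ravius; it does not apply.
Duty = $232,353.12 × 19% = $44,147.09.
Line 3 (0356.56.10, Ravius, 2,822 units, $644,629.46):
Base rate for 0356.56.10 is $1.97/unit.
Origin Ravius qualifies under the Pelay–Ravius agreement and 0356.56.10 is covered: preferential rate Free applies instead.
Duty = $644,629.46 × 0% = $0.00.
Total = $11,362.14 + $44,147.09 + $0.00 = $55,509.23.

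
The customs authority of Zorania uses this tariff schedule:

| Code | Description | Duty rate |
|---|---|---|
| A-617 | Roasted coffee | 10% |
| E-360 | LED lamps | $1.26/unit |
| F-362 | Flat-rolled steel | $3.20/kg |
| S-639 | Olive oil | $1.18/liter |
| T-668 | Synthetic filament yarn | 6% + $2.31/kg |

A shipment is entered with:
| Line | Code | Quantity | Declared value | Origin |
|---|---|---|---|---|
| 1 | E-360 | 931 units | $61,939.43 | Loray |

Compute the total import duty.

$1,173.06

Line 1 (E-360, Loray, 931 units, $61,939.43):
Base rate for E-360 is $1.26/unit.
Duty = 931 × $1.26 = $1,173.06.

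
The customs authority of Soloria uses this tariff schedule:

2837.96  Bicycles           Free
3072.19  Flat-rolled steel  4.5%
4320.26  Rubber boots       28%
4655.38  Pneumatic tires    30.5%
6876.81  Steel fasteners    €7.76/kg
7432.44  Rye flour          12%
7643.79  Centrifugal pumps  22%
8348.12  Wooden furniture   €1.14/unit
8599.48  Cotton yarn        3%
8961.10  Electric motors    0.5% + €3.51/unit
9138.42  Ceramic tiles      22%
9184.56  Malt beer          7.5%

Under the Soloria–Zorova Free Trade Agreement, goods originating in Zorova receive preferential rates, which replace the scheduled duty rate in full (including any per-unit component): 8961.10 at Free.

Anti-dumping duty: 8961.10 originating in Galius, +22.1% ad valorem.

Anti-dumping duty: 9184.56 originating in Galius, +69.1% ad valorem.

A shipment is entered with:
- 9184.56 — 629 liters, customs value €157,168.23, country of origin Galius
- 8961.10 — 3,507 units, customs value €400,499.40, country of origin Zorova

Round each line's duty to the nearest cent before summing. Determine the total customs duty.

€120,390.86

Line 1 (9184.56, Galius, 629 liters, €157,168.23):
Base rate for 9184.56 is 7.5%.
Additional duty on 9184.56 from Galius: +69.1%. Applied ad valorem rate: 7.5% + 69.1% = 76.6%.
Duty = €157,168.23 × 76.6% = €120,390.86.
Line 2 (8961.10, Zorova, 3,507 units, €400,499.40):
Base rate for 8961.10 is 0.5% + €3.51/unit.
Origin Zorova qualifies under the Soloria–Zorova agreement and 8961.10 is covered: preferential rate Free applies instead.
The additional-duty order on 8961.10 targets Galius, not Zorova; it does not apply.
Duty = €400,499.40 × 0% = €0.00.
Total = €120,390.86 + €0.00 = €120,390.86.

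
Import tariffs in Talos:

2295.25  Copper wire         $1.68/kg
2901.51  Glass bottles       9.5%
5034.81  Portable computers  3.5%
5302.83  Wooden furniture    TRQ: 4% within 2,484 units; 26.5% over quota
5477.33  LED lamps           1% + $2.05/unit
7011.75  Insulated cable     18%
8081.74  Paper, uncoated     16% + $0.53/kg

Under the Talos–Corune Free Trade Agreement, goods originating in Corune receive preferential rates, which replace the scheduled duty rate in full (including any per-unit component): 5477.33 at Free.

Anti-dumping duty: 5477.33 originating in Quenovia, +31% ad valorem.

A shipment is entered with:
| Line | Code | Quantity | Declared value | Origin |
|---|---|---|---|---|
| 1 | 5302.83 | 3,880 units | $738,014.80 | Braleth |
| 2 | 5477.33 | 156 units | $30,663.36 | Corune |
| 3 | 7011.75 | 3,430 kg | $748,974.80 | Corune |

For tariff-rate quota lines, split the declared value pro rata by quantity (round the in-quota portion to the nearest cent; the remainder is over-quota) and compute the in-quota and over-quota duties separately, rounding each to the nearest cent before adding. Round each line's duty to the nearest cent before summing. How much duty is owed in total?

$224,081.02

Line 1 (5302.83, Braleth, 3,880 units, $738,014.80):
Code 5302.83 is under a tariff-rate quota (threshold 2,484 units). In-quota: 2,484 units at 4%; over-quota: 1,396 units at 26.5%.
Pro-rata value split: in-quota = $738,014.80 × 2,484/3,880 = $472,481.64; over-quota = $738,014.80 − $472,481.64 = $265,533.16.
In-quota duty = $472,481.64 × 4% = $18,899.27. Over-quota duty = $265,533.16 × 26.5% = $70,366.29.
Line duty = $18,899.27 + $70,366.29 = $89,265.56.
Line 2 (5477.33, Corune, 156 units, $30,663.36):
Base rate for 5477.33 is 1% + $2.05/unit.
Origin Corune qualifies under the Talos–Corune agreement and 5477.33 is covered: preferential rate Free applies instead.
The additional-duty order on 5477.33 targets Quenovia, not Corune; it does not apply.
Duty = $30,663.36 × 0% = $0.00.
Line 3 (7011.75, Corune, 3,430 kg, $748,974.80):
Base rate for 7011.75 is 18%.
Origin Corune is the FTA partner but 7011.75 is not on the preference list; base rate stands.
Duty = $748,974.80 × 18% = $134,815.46.
Total = $89,265.56 + $0.00 + $134,815.46 = $224,081.02.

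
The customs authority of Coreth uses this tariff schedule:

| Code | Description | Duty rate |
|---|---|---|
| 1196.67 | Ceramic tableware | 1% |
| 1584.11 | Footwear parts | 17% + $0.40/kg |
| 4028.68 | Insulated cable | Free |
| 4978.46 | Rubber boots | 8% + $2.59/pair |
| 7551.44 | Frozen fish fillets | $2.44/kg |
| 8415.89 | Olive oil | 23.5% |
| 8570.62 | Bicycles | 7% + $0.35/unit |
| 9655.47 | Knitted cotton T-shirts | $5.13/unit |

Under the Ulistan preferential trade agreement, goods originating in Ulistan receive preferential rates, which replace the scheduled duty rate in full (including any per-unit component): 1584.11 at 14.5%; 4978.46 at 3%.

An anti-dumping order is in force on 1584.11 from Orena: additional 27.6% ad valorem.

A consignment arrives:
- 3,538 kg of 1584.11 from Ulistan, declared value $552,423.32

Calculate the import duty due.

Line 1 (1584.11, Ulistan, 3,538 kg, $552,423.32):
Base rate for 1584.11 is 17% + $0.40/kg.
Origin Ulistan qualifies under the Coreth–Ulistan agreement and 1584.11 is covered: preferential rate 14.5% applies instead.
The additional-duty order on 1584.11 targets Orena, not Ulistan; it does not apply.
Duty = $552,423.32 × 14.5% = $80,101.38.

$80,101.38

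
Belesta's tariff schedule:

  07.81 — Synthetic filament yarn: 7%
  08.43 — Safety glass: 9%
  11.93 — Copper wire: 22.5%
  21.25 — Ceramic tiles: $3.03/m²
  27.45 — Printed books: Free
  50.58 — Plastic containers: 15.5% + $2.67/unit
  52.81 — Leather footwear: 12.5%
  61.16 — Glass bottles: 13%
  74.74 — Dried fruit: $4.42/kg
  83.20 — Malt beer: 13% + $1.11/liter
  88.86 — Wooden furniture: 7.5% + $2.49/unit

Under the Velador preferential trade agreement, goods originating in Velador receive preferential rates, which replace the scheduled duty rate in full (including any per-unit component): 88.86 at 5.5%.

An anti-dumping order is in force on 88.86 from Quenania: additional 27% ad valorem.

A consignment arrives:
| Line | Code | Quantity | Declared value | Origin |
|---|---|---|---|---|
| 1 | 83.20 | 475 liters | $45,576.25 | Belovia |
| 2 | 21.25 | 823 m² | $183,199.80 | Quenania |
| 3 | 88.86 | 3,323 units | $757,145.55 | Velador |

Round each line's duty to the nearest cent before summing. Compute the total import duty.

Line 1 (83.20, Belovia, 475 liters, $45,576.25):
Base rate for 83.20 is 13% + $1.11/liter.
Duty = $45,576.25 × 13% + 475 × $1.11 = $6,452.16.
Line 2 (21.25, Quenania, 823 m², $183,199.80):
Base rate for 21.25 is $3.03/m².
Duty = 823 × $3.03 = $2,493.69.
Line 3 (88.86, Velador, 3,323 units, $757,145.55):
Base rate for 88.86 is 7.5% + $2.49/unit.
Origin Velador qualifies under the Belesta–Velador agreement and 88.86 is covered: preferential rate 5.5% applies instead.
The additional-duty order on 88.86 targets Quenania, not Velador; it does not apply.
Duty = $757,145.55 × 5.5% = $41,643.01.
Total = $6,452.16 + $2,493.69 + $41,643.01 = $50,588.86.

$50,588.86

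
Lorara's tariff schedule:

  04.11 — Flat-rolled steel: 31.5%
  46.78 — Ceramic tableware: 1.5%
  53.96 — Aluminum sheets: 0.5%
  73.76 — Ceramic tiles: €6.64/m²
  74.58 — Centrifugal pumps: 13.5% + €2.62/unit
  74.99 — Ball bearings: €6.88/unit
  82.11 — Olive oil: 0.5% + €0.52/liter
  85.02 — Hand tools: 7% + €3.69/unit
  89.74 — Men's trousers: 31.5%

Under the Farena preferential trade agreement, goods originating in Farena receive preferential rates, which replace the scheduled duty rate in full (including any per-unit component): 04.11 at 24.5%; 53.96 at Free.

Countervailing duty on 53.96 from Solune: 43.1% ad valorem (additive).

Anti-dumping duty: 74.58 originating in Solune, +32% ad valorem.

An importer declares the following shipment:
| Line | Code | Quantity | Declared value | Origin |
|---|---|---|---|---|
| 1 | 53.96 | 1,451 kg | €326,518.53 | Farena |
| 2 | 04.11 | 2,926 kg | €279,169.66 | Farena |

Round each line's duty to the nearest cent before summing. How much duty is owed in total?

Line 1 (53.96, Farena, 1,451 kg, €326,518.53):
Base rate for 53.96 is 0.5%.
Origin Farena qualifies under the Lorara–Farena agreement and 53.96 is covered: preferential rate Free applies instead.
The additional-duty order on 53.96 targets Solune, not Farena; it does not apply.
Duty = €326,518.53 × 0% = €0.00.
Line 2 (04.11, Farena, 2,926 kg, €279,169.66):
Base rate for 04.11 is 31.5%.
Origin Farena qualifies under the Lorara–Farena agreement and 04.11 is covered: preferential rate 24.5% applies instead.
Duty = €279,169.66 × 24.5% = €68,396.57.
Total = €0.00 + €68,396.57 = €68,396.57.

€68,396.57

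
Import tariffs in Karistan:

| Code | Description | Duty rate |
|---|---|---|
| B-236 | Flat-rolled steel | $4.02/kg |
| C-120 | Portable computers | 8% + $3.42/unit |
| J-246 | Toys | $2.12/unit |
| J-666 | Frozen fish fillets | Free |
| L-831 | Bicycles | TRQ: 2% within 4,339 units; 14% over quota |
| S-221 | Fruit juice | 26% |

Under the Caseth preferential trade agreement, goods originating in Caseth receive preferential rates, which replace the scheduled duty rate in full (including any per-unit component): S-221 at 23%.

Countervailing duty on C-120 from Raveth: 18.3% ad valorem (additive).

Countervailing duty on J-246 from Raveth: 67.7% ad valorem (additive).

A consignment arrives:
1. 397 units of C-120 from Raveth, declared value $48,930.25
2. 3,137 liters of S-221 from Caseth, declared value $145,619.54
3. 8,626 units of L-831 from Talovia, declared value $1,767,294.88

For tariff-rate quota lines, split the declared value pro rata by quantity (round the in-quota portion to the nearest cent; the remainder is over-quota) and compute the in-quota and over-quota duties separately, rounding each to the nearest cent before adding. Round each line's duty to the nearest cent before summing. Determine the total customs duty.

$188,463.26

Line 1 (C-120, Raveth, 397 units, $48,930.25):
Base rate for C-120 is 8% + $3.42/unit.
Additional duty on C-120 from Raveth: +18.3%. Applied ad valorem rate: 8% + 18.3% = 26.3%.
Duty = $48,930.25 × 26.3% + 397 × $3.42 = $14,226.40.
Line 2 (S-221, Caseth, 3,137 liters, $145,619.54):
Base rate for S-221 is 26%.
Origin Caseth qualifies under the Karistan–Caseth agreement and S-221 is covered: preferential rate 23% applies instead.
Duty = $145,619.54 × 23% = $33,492.49.
Line 3 (L-831, Talovia, 8,626 units, $1,767,294.88):
Code L-831 is under a tariff-rate quota (threshold 4,339 units). In-quota: 4,339 units at 2%; over-quota: 4,287 units at 14%.
Pro-rata value split: in-quota = $1,767,294.88 × 4,339/8,626 = $888,974.32; over-quota = $1,767,294.88 − $888,974.32 = $878,320.56.
In-quota duty = $888,974.32 × 2% = $17,779.49. Over-quota duty = $878,320.56 × 14% = $122,964.88.
Line duty = $17,779.49 + $122,964.88 = $140,744.37.
Total = $14,226.40 + $33,492.49 + $140,744.37 = $188,463.26.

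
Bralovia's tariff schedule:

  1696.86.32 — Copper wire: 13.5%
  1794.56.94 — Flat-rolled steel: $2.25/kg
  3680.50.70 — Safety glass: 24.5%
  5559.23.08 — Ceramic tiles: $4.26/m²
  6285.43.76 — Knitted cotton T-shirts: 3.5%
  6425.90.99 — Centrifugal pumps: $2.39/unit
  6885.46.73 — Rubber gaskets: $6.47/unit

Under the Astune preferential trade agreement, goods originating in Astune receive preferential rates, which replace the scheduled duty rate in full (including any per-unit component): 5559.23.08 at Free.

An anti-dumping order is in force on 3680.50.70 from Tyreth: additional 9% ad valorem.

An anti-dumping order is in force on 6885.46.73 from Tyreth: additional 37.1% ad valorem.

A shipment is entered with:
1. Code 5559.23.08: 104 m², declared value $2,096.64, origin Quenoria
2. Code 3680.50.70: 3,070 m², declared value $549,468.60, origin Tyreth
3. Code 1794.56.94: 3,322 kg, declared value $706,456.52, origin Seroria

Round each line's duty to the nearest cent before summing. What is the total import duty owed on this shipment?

Line 1 (5559.23.08, Quenoria, 104 m², $2,096.64):
Base rate for 5559.23.08 is $4.26/m².
5559.23.08 has an FTA preferential rate, but origin Quenoria is not Astune; base rate stands.
Duty = 104 × $4.26 = $443.04.
Line 2 (3680.50.70, Tyreth, 3,070 m², $549,468.60):
Base rate for 3680.50.70 is 24.5%.
Additional duty on 3680.50.70 from Tyreth: +9%. Applied ad valorem rate: 24.5% + 9% = 33.5%.
Duty = $549,468.60 × 33.5% = $184,071.98.
Line 3 (1794.56.94, Seroria, 3,322 kg, $706,456.52):
Base rate for 1794.56.94 is $2.25/kg.
Duty = 3,322 × $2.25 = $7,474.50.
Total = $443.04 + $184,071.98 + $7,474.50 = $191,989.52.

$191,989.52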